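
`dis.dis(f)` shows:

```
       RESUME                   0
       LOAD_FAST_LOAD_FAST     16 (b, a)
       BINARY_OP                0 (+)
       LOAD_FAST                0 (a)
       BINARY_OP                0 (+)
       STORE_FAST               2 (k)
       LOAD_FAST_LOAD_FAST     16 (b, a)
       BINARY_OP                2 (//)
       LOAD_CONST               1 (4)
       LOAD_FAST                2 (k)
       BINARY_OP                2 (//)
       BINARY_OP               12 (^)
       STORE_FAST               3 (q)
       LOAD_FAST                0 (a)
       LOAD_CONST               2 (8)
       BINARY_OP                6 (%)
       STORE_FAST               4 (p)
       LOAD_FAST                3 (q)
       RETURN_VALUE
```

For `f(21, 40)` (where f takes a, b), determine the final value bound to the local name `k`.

LOAD_FAST_LOAD_FAST b,a → push 40,21. Stack: [40, 21]
BINARY_OP + → 40 + 21 = 61. Stack: [61]
LOAD_FAST a → push 21. Stack: [61, 21]
BINARY_OP + → 61 + 21 = 82. Stack: [82]
STORE_FAST k → k=82. Stack: []
LOAD_FAST_LOAD_FAST b,a → push 40,21. Stack: [40, 21]
BINARY_OP // → 40 // 21 = 1. Stack: [1]
LOAD_CONST → push 4. Stack: [1, 4]
LOAD_FAST k → push 82. Stack: [1, 4, 82]
BINARY_OP // → 4 // 82 = 0. Stack: [1, 0]
BINARY_OP ^ → 1 ^ 0 = 1. Stack: [1]
STORE_FAST q → q=1. Stack: []
LOAD_FAST a → push 21. Stack: [21]
LOAD_CONST → push 8. Stack: [21, 8]
BINARY_OP % → 21 % 8 = 5. Stack: [5]
STORE_FAST p → p=5. Stack: []
LOAD_FAST q → push 1. Stack: [1]
RETURN_VALUE → return 1.

82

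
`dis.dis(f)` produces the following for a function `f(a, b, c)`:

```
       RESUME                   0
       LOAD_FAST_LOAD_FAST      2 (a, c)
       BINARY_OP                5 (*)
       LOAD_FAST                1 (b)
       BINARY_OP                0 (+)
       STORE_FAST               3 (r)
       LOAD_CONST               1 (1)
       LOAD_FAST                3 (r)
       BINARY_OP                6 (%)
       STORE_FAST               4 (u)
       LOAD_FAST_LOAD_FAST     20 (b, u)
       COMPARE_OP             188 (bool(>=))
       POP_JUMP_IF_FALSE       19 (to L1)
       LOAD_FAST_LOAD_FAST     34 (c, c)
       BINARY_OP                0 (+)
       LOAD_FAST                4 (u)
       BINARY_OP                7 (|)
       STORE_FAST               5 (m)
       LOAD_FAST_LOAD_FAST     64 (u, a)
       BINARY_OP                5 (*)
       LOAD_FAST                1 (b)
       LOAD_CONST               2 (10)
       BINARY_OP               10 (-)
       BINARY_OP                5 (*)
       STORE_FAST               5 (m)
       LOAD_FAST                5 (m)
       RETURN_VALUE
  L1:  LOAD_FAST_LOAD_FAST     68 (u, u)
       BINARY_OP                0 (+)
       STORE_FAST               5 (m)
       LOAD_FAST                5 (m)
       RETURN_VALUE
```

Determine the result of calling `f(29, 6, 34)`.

-116

LOAD_FAST_LOAD_FAST a,c → push 29,34. Stack: [29, 34]
BINARY_OP * → 29 * 34 = 986. Stack: [986]
LOAD_FAST b → push 6. Stack: [986, 6]
BINARY_OP + → 986 + 6 = 992. Stack: [992]
STORE_FAST r → r=992. Stack: []
LOAD_CONST → push 1. Stack: [1]
LOAD_FAST r → push 992. Stack: [1, 992]
BINARY_OP % → 1 % 992 = 1. Stack: [1]
STORE_FAST u → u=1. Stack: []
LOAD_FAST_LOAD_FAST b,u → push 6,1. Stack: [6, 1]
COMPARE_OP bool(>=) → 6 vs 1 = True. Stack: [True]
POP_JUMP_IF_FALSE → pop True; no jump. Stack: []
LOAD_FAST_LOAD_FAST c,c → push 34,34. Stack: [34, 34]
BINARY_OP + → 34 + 34 = 68. Stack: [68]
LOAD_FAST u → push 1. Stack: [68, 1]
BINARY_OP | → 68 | 1 = 69. Stack: [69]
STORE_FAST m → m=69. Stack: []
LOAD_FAST_LOAD_FAST u,a → push 1,29. Stack: [1, 29]
BINARY_OP * → 1 * 29 = 29. Stack: [29]
LOAD_FAST b → push 6. Stack: [29, 6]
LOAD_CONST → push 10. Stack: [29, 6, 10]
BINARY_OP - → 6 - 10 = -4. Stack: [29, -4]
BINARY_OP * → 29 * -4 = -116. Stack: [-116]
STORE_FAST m → m=-116. Stack: []
LOAD_FAST m → push -116. Stack: [-116]
RETURN_VALUE → return -116.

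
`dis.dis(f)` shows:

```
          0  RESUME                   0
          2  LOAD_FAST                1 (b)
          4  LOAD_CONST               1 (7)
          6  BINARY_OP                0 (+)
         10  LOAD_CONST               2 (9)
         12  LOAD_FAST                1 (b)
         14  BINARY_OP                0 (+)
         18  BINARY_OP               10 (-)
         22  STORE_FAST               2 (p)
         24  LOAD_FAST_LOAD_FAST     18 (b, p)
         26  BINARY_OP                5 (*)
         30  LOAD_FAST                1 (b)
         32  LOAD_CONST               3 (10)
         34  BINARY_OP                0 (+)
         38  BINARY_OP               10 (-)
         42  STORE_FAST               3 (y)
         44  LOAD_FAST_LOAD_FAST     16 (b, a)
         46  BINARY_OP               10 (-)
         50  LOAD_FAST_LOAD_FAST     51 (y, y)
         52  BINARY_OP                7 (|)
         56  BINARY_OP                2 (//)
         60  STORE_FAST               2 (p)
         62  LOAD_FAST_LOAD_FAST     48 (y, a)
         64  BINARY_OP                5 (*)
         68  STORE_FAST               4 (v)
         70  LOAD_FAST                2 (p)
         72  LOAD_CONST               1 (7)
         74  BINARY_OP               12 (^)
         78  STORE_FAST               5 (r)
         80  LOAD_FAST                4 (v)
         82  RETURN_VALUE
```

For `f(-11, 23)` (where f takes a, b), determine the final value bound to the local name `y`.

LOAD_FAST b → push 23. Stack: [23]
LOAD_CONST → push 7. Stack: [23, 7]
BINARY_OP + → 23 + 7 = 30. Stack: [30]
LOAD_CONST → push 9. Stack: [30, 9]
LOAD_FAST b → push 23. Stack: [30, 9, 23]
BINARY_OP + → 9 + 23 = 32. Stack: [30, 32]
BINARY_OP - → 30 - 32 = -2. Stack: [-2]
STORE_FAST p → p=-2. Stack: []
LOAD_FAST_LOAD_FAST b,p → push 23,-2. Stack: [23, -2]
BINARY_OP * → 23 * -2 = -46. Stack: [-46]
LOAD_FAST b → push 23. Stack: [-46, 23]
LOAD_CONST → push 10. Stack: [-46, 23, 10]
BINARY_OP + → 23 + 10 = 33. Stack: [-46, 33]
BINARY_OP - → -46 - 33 = -79. Stack: [-79]
STORE_FAST y → y=-79. Stack: []
LOAD_FAST_LOAD_FAST b,a → push 23,-11. Stack: [23, -11]
BINARY_OP - → 23 - -11 = 34. Stack: [34]
LOAD_FAST_LOAD_FAST y,y → push -79,-79. Stack: [34, -79, -79]
BINARY_OP | → -79 | -79 = -79. Stack: [34, -79]
BINARY_OP // → 34 // -79 = -1. Stack: [-1]
STORE_FAST p → p=-1. Stack: []
LOAD_FAST_LOAD_FAST y,a → push -79,-11. Stack: [-79, -11]
BINARY_OP * → -79 * -11 = 869. Stack: [869]
STORE_FAST v → v=869. Stack: []
LOAD_FAST p → push -1. Stack: [-1]
LOAD_CONST → push 7. Stack: [-1, 7]
BINARY_OP ^ → -1 ^ 7 = -8. Stack: [-8]
STORE_FAST r → r=-8. Stack: []
LOAD_FAST v → push 869. Stack: [869]
RETURN_VALUE → return 869.

-79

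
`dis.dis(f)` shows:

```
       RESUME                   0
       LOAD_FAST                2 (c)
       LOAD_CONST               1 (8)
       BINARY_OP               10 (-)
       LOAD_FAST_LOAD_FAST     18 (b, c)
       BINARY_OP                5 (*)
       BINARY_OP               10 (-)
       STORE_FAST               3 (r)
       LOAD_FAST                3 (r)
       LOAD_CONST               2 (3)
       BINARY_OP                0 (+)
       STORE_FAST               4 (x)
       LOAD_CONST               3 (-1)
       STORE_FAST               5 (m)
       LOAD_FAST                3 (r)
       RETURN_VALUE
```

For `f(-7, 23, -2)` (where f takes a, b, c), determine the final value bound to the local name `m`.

LOAD_FAST c → push -2. Stack: [-2]
LOAD_CONST → push 8. Stack: [-2, 8]
BINARY_OP - → -2 - 8 = -10. Stack: [-10]
LOAD_FAST_LOAD_FAST b,c → push 23,-2. Stack: [-10, 23, -2]
BINARY_OP * → 23 * -2 = -46. Stack: [-10, -46]
BINARY_OP - → -10 - -46 = 36. Stack: [36]
STORE_FAST r → r=36. Stack: []
LOAD_FAST r → push 36. Stack: [36]
LOAD_CONST → push 3. Stack: [36, 3]
BINARY_OP + → 36 + 3 = 39. Stack: [39]
STORE_FAST x → x=39. Stack: []
LOAD_CONST → push -1. Stack: [-1]
STORE_FAST m → m=-1. Stack: []
LOAD_FAST r → push 36. Stack: [36]
RETURN_VALUE → return 36.

-1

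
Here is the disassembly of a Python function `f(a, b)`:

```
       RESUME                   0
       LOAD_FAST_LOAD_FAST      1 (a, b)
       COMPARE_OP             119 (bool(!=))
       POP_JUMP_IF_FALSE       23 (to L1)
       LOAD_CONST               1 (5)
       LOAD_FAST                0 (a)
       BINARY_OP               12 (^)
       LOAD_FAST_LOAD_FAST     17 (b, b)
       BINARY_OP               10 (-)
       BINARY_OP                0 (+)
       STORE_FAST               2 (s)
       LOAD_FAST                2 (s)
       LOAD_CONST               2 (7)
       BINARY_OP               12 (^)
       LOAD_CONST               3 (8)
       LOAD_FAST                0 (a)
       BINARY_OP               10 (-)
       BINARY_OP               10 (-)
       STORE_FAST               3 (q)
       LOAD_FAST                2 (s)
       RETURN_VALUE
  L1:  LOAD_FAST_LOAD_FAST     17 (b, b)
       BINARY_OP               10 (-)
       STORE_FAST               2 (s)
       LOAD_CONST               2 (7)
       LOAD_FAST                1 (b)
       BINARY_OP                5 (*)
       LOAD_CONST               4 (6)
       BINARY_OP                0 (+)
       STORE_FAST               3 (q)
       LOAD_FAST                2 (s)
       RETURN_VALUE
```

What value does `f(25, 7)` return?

28

LOAD_FAST_LOAD_FAST a,b → push 25,7. Stack: [25, 7]
COMPARE_OP bool(!=) → 25 vs 7 = True. Stack: [True]
POP_JUMP_IF_FALSE → pop True; no jump. Stack: []
LOAD_CONST → push 5. Stack: [5]
LOAD_FAST a → push 25. Stack: [5, 25]
BINARY_OP ^ → 5 ^ 25 = 28. Stack: [28]
LOAD_FAST_LOAD_FAST b,b → push 7,7. Stack: [28, 7, 7]
BINARY_OP - → 7 - 7 = 0. Stack: [28, 0]
BINARY_OP + → 28 + 0 = 28. Stack: [28]
STORE_FAST s → s=28. Stack: []
LOAD_FAST s → push 28. Stack: [28]
LOAD_CONST → push 7. Stack: [28, 7]
BINARY_OP ^ → 28 ^ 7 = 27. Stack: [27]
LOAD_CONST → push 8. Stack: [27, 8]
LOAD_FAST a → push 25. Stack: [27, 8, 25]
BINARY_OP - → 8 - 25 = -17. Stack: [27, -17]
BINARY_OP - → 27 - -17 = 44. Stack: [44]
STORE_FAST q → q=44. Stack: []
LOAD_FAST s → push 28. Stack: [28]
RETURN_VALUE → return 28.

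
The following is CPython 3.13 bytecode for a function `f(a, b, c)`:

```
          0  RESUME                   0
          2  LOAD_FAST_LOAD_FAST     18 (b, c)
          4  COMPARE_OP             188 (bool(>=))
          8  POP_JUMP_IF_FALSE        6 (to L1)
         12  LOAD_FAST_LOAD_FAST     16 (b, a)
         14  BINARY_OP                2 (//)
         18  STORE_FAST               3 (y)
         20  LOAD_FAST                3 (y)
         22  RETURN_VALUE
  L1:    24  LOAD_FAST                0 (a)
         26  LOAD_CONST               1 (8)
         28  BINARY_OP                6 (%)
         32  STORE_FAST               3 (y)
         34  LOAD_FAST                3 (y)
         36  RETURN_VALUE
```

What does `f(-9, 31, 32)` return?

LOAD_FAST_LOAD_FAST b,c → push 31,32. Stack: [31, 32]
COMPARE_OP bool(>=) → 31 vs 32 = False. Stack: [False]
POP_JUMP_IF_FALSE → pop False; jump. Stack: []
LOAD_FAST a → push -9. Stack: [-9]
LOAD_CONST → push 8. Stack: [-9, 8]
BINARY_OP % → -9 % 8 = 7. Stack: [7]
STORE_FAST y → y=7. Stack: []
LOAD_FAST y → push 7. Stack: [7]
RETURN_VALUE → return 7.

7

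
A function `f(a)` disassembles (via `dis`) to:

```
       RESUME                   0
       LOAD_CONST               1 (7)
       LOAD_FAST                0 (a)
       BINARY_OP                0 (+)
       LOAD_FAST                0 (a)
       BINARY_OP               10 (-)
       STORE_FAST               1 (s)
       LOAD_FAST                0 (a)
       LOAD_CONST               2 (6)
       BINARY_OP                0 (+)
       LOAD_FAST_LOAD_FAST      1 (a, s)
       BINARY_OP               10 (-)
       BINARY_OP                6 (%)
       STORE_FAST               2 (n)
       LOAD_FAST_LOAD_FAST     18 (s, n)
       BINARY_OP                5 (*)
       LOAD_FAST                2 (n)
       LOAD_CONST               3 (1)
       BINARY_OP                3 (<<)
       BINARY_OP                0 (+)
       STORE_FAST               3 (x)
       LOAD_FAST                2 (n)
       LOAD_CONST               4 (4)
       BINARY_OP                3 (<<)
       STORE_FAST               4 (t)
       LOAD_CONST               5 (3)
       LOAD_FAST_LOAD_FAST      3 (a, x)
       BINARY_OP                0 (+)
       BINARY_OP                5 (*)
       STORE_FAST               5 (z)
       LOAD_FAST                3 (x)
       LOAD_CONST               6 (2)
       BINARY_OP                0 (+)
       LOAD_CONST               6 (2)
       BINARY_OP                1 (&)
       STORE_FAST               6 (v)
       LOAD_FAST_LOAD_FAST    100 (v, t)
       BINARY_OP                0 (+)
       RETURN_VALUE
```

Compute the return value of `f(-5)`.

LOAD_CONST → push 7. Stack: [7]
LOAD_FAST a → push -5. Stack: [7, -5]
BINARY_OP + → 7 + -5 = 2. Stack: [2]
LOAD_FAST a → push -5. Stack: [2, -5]
BINARY_OP - → 2 - -5 = 7. Stack: [7]
STORE_FAST s → s=7. Stack: []
LOAD_FAST a → push -5. Stack: [-5]
LOAD_CONST → push 6. Stack: [-5, 6]
BINARY_OP + → -5 + 6 = 1. Stack: [1]
LOAD_FAST_LOAD_FAST a,s → push -5,7. Stack: [1, -5, 7]
BINARY_OP - → -5 - 7 = -12. Stack: [1, -12]
BINARY_OP % → 1 % -12 = -11. Stack: [-11]
STORE_FAST n → n=-11. Stack: []
LOAD_FAST_LOAD_FAST s,n → push 7,-11. Stack: [7, -11]
BINARY_OP * → 7 * -11 = -77. Stack: [-77]
LOAD_FAST n → push -11. Stack: [-77, -11]
LOAD_CONST → push 1. Stack: [-77, -11, 1]
BINARY_OP << → -11 << 1 = -22. Stack: [-77, -22]
BINARY_OP + → -77 + -22 = -99. Stack: [-99]
STORE_FAST x → x=-99. Stack: []
LOAD_FAST n → push -11. Stack: [-11]
LOAD_CONST → push 4. Stack: [-11, 4]
BINARY_OP << → -11 << 4 = -176. Stack: [-176]
STORE_FAST t → t=-176. Stack: []
LOAD_CONST → push 3. Stack: [3]
LOAD_FAST_LOAD_FAST a,x → push -5,-99. Stack: [3, -5, -99]
BINARY_OP + → -5 + -99 = -104. Stack: [3, -104]
BINARY_OP * → 3 * -104 = -312. Stack: [-312]
STORE_FAST z → z=-312. Stack: []
LOAD_FAST x → push -99. Stack: [-99]
LOAD_CONST → push 2. Stack: [-99, 2]
BINARY_OP + → -99 + 2 = -97. Stack: [-97]
LOAD_CONST → push 2. Stack: [-97, 2]
BINARY_OP & → -97 & 2 = 2. Stack: [2]
STORE_FAST v → v=2. Stack: []
LOAD_FAST_LOAD_FAST v,t → push 2,-176. Stack: [2, -176]
BINARY_OP + → 2 + -176 = -174. Stack: [-174]
RETURN_VALUE → return -174.

-174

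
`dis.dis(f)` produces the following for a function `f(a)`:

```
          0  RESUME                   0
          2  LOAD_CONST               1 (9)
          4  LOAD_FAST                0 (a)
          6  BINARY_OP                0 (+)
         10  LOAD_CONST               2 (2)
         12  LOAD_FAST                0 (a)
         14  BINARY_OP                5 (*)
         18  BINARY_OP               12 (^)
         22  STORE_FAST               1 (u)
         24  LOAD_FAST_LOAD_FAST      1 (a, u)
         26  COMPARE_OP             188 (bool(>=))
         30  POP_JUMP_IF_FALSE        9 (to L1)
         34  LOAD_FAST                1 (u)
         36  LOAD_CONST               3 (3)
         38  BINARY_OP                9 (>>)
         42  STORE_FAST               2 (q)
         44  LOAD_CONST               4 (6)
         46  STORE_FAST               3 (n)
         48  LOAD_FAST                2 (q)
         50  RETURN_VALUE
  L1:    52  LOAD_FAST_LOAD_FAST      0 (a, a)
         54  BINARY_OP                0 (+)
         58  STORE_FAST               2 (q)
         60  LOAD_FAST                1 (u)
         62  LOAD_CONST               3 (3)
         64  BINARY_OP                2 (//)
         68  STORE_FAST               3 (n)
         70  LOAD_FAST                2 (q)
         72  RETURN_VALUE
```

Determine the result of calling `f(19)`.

38

LOAD_CONST → push 9. Stack: [9]
LOAD_FAST a → push 19. Stack: [9, 19]
BINARY_OP + → 9 + 19 = 28. Stack: [28]
LOAD_CONST → push 2. Stack: [28, 2]
LOAD_FAST a → push 19. Stack: [28, 2, 19]
BINARY_OP * → 2 * 19 = 38. Stack: [28, 38]
BINARY_OP ^ → 28 ^ 38 = 58. Stack: [58]
STORE_FAST u → u=58. Stack: []
LOAD_FAST_LOAD_FAST a,u → push 19,58. Stack: [19, 58]
COMPARE_OP bool(>=) → 19 vs 58 = False. Stack: [False]
POP_JUMP_IF_FALSE → pop False; jump. Stack: []
LOAD_FAST_LOAD_FAST a,a → push 19,19. Stack: [19, 19]
BINARY_OP + → 19 + 19 = 38. Stack: [38]
STORE_FAST q → q=38. Stack: []
LOAD_FAST u → push 58. Stack: [58]
LOAD_CONST → push 3. Stack: [58, 3]
BINARY_OP // → 58 // 3 = 19. Stack: [19]
STORE_FAST n → n=19. Stack: []
LOAD_FAST q → push 38. Stack: [38]
RETURN_VALUE → return 38.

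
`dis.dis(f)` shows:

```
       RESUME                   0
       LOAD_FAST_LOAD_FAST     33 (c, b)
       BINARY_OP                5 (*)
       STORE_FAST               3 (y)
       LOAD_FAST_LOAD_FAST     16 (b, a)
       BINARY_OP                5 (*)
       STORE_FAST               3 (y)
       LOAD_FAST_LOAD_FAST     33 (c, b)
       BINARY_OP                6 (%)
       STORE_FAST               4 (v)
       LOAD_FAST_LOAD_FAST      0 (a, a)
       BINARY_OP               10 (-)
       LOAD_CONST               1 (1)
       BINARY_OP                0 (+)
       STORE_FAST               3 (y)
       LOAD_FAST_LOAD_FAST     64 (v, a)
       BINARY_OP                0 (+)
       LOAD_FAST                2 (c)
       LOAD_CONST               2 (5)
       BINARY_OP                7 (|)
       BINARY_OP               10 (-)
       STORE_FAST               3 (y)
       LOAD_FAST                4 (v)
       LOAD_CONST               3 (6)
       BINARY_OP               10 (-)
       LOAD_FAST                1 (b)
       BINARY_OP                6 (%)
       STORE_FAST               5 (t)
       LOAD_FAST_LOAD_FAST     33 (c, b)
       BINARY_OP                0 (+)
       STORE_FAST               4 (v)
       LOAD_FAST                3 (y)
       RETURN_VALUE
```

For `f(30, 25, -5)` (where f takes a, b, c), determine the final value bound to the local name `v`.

LOAD_FAST_LOAD_FAST c,b → push -5,25. Stack: [-5, 25]
BINARY_OP * → -5 * 25 = -125. Stack: [-125]
STORE_FAST y → y=-125. Stack: []
LOAD_FAST_LOAD_FAST b,a → push 25,30. Stack: [25, 30]
BINARY_OP * → 25 * 30 = 750. Stack: [750]
STORE_FAST y → y=750. Stack: []
LOAD_FAST_LOAD_FAST c,b → push -5,25. Stack: [-5, 25]
BINARY_OP % → -5 % 25 = 20. Stack: [20]
STORE_FAST v → v=20. Stack: []
LOAD_FAST_LOAD_FAST a,a → push 30,30. Stack: [30, 30]
BINARY_OP - → 30 - 30 = 0. Stack: [0]
LOAD_CONST → push 1. Stack: [0, 1]
BINARY_OP + → 0 + 1 = 1. Stack: [1]
STORE_FAST y → y=1. Stack: []
LOAD_FAST_LOAD_FAST v,a → push 20,30. Stack: [20, 30]
BINARY_OP + → 20 + 30 = 50. Stack: [50]
LOAD_FAST c → push -5. Stack: [50, -5]
LOAD_CONST → push 5. Stack: [50, -5, 5]
BINARY_OP | → -5 | 5 = -1. Stack: [50, -1]
BINARY_OP - → 50 - -1 = 51. Stack: [51]
STORE_FAST y → y=51. Stack: []
LOAD_FAST v → push 20. Stack: [20]
LOAD_CONST → push 6. Stack: [20, 6]
BINARY_OP - → 20 - 6 = 14. Stack: [14]
LOAD_FAST b → push 25. Stack: [14, 25]
BINARY_OP % → 14 % 25 = 14. Stack: [14]
STORE_FAST t → t=14. Stack: []
LOAD_FAST_LOAD_FAST c,b → push -5,25. Stack: [-5, 25]
BINARY_OP + → -5 + 25 = 20. Stack: [20]
STORE_FAST v → v=20. Stack: []
LOAD_FAST y → push 51. Stack: [51]
RETURN_VALUE → return 51.

20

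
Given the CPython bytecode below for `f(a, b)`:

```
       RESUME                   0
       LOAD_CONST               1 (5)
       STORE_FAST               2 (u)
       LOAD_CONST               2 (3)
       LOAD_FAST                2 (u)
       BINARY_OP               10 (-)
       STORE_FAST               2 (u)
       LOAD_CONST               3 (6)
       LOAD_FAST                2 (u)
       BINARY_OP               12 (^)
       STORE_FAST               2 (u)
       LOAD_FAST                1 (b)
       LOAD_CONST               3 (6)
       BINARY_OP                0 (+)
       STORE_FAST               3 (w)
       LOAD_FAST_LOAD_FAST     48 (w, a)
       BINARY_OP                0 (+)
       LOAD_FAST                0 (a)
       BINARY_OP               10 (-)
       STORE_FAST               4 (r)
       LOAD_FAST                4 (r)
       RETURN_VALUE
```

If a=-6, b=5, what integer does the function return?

11

LOAD_CONST → push 5. Stack: [5]
STORE_FAST u → u=5. Stack: []
LOAD_CONST → push 3. Stack: [3]
LOAD_FAST u → push 5. Stack: [3, 5]
BINARY_OP - → 3 - 5 = -2. Stack: [-2]
STORE_FAST u → u=-2. Stack: []
LOAD_CONST → push 6. Stack: [6]
LOAD_FAST u → push -2. Stack: [6, -2]
BINARY_OP ^ → 6 ^ -2 = -8. Stack: [-8]
STORE_FAST u → u=-8. Stack: []
LOAD_FAST b → push 5. Stack: [5]
LOAD_CONST → push 6. Stack: [5, 6]
BINARY_OP + → 5 + 6 = 11. Stack: [11]
STORE_FAST w → w=11. Stack: []
LOAD_FAST_LOAD_FAST w,a → push 11,-6. Stack: [11, -6]
BINARY_OP + → 11 + -6 = 5. Stack: [5]
LOAD_FAST a → push -6. Stack: [5, -6]
BINARY_OP - → 5 - -6 = 11. Stack: [11]
STORE_FAST r → r=11. Stack: []
LOAD_FAST r → push 11. Stack: [11]
RETURN_VALUE → return 11.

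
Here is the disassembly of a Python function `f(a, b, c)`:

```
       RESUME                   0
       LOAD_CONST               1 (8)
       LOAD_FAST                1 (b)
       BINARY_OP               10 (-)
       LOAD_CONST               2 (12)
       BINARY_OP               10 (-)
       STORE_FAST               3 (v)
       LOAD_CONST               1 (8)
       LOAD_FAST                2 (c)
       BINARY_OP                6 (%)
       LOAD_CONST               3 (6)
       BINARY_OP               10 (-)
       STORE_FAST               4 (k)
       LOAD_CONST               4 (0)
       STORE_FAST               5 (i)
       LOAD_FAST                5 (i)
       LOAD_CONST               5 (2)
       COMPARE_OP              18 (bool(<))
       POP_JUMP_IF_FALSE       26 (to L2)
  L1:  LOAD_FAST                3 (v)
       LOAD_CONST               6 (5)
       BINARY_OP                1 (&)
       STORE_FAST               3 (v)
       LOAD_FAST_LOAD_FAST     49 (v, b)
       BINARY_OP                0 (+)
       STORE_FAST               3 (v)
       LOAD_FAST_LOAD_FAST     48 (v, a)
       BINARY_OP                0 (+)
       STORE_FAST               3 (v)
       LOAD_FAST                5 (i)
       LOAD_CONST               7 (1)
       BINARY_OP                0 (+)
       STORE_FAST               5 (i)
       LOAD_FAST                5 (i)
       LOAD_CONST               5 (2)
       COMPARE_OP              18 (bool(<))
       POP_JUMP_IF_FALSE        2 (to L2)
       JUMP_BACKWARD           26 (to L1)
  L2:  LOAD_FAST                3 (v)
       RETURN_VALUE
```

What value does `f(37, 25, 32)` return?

67

LOAD_CONST → push 8. Stack: [8]
LOAD_FAST b → push 25. Stack: [8, 25]
BINARY_OP - → 8 - 25 = -17. Stack: [-17]
LOAD_CONST → push 12. Stack: [-17, 12]
BINARY_OP - → -17 - 12 = -29. Stack: [-29]
STORE_FAST v → v=-29. Stack: []
LOAD_CONST → push 8. Stack: [8]
LOAD_FAST c → push 32. Stack: [8, 32]
BINARY_OP % → 8 % 32 = 8. Stack: [8]
LOAD_CONST → push 6. Stack: [8, 6]
BINARY_OP - → 8 - 6 = 2. Stack: [2]
STORE_FAST k → k=2. Stack: []
LOAD_CONST → push 0. Stack: [0]
STORE_FAST i → i=0. Stack: []
LOAD_FAST i → push 0. Stack: [0]
LOAD_CONST → push 2. Stack: [0, 2]
COMPARE_OP bool(<) → 0 vs 2 = True. Stack: [True]
POP_JUMP_IF_FALSE → pop True; no jump. Stack: []
LOAD_FAST v → push -29. Stack: [-29]
LOAD_CONST → push 5. Stack: [-29, 5]
BINARY_OP & → -29 & 5 = 1. Stack: [1]
STORE_FAST v → v=1. Stack: []
LOAD_FAST_LOAD_FAST v,b → push 1,25. Stack: [1, 25]
BINARY_OP + → 1 + 25 = 26. Stack: [26]
STORE_FAST v → v=26. Stack: []
LOAD_FAST_LOAD_FAST v,a → push 26,37. Stack: [26, 37]
BINARY_OP + → 26 + 37 = 63. Stack: [63]
STORE_FAST v → v=63. Stack: []
LOAD_FAST i → push 0. Stack: [0]
LOAD_CONST → push 1. Stack: [0, 1]
BINARY_OP + → 0 + 1 = 1. Stack: [1]
STORE_FAST i → i=1. Stack: []
LOAD_FAST i → push 1. Stack: [1]
LOAD_CONST → push 2. Stack: [1, 2]
COMPARE_OP bool(<) → 1 vs 2 = True. Stack: [True]
POP_JUMP_IF_FALSE → pop True; no jump. Stack: []
LOAD_FAST v → push 63. Stack: [63]
LOAD_CONST → push 5. Stack: [63, 5]
BINARY_OP & → 63 & 5 = 5. Stack: [5]
STORE_FAST v → v=5. Stack: []
LOAD_FAST_LOAD_FAST v,b → push 5,25. Stack: [5, 25]
BINARY_OP + → 5 + 25 = 30. Stack: [30]
STORE_FAST v → v=30. Stack: []
LOAD_FAST_LOAD_FAST v,a → push 30,37. Stack: [30, 37]
BINARY_OP + → 30 + 37 = 67. Stack: [67]
STORE_FAST v → v=67. Stack: []
LOAD_FAST i → push 1. Stack: [1]
LOAD_CONST → push 1. Stack: [1, 1]
BINARY_OP + → 1 + 1 = 2. Stack: [2]
STORE_FAST i → i=2. Stack: []
LOAD_FAST i → push 2. Stack: [2]
LOAD_CONST → push 2. Stack: [2, 2]
COMPARE_OP bool(<) → 2 vs 2 = False. Stack: [False]
POP_JUMP_IF_FALSE → pop False; jump. Stack: []
LOAD_FAST v → push 67. Stack: [67]
RETURN_VALUE → return 67.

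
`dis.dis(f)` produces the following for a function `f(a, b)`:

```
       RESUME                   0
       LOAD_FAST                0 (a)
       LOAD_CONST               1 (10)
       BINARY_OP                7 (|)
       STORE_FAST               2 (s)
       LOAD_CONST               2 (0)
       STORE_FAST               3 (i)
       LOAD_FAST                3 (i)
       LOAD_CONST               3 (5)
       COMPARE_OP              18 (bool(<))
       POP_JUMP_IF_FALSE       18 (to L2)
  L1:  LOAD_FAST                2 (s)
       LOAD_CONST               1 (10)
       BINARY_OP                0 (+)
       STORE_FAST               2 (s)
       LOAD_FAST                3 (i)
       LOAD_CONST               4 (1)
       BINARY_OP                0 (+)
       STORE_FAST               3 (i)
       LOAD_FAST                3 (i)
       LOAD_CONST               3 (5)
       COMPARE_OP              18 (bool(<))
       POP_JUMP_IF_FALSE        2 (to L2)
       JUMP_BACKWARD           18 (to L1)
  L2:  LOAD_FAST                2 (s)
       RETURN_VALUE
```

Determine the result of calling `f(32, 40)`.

LOAD_FAST a → push 32
LOAD_CONST → push 10
BINARY_OP | → 32 | 10 = 42
STORE_FAST s → s=42
LOAD_CONST → push 0
STORE_FAST i → i=0
LOAD_FAST i → push 0
LOAD_CONST → push 5
COMPARE_OP bool(<) → 0 vs 5 = True
POP_JUMP_IF_FALSE → pop True; no jump
LOAD_FAST s → push 42
LOAD_CONST → push 10
BINARY_OP + → 42 + 10 = 52
STORE_FAST s → s=52
LOAD_FAST i → push 0
LOAD_CONST → push 1
BINARY_OP + → 0 + 1 = 1
STORE_FAST i → i=1
LOAD_FAST i → push 1
LOAD_CONST → push 5
COMPARE_OP bool(<) → 1 vs 5 = True
POP_JUMP_IF_FALSE → pop True; no jump
LOAD_FAST s → push 52
LOAD_CONST → push 10
BINARY_OP + → 52 + 10 = 62
STORE_FAST s → s=62
LOAD_FAST i → push 1
LOAD_CONST → push 1
BINARY_OP + → 1 + 1 = 2
STORE_FAST i → i=2
LOAD_FAST i → push 2
LOAD_CONST → push 5
COMPARE_OP bool(<) → 2 vs 5 = True
POP_JUMP_IF_FALSE → pop True; no jump
LOAD_FAST s → push 62
LOAD_CONST → push 10
BINARY_OP + → 62 + 10 = 72
STORE_FAST s → s=72
LOAD_FAST i → push 2
LOAD_CONST → push 1
BINARY_OP + → 2 + 1 = 3
STORE_FAST i → i=3
LOAD_FAST i → push 3
LOAD_CONST → push 5
COMPARE_OP bool(<) → 3 vs 5 = True
POP_JUMP_IF_FALSE → pop True; no jump
LOAD_FAST s → push 72
LOAD_CONST → push 10
BINARY_OP + → 72 + 10 = 82
STORE_FAST s → s=82
LOAD_FAST i → push 3
LOAD_CONST → push 1
BINARY_OP + → 3 + 1 = 4
STORE_FAST i → i=4
LOAD_FAST i → push 4
LOAD_CONST → push 5
COMPARE_OP bool(<) → 4 vs 5 = True
POP_JUMP_IF_FALSE → pop True; no jump
LOAD_FAST s → push 82
LOAD_CONST → push 10
BINARY_OP + → 82 + 10 = 92
STORE_FAST s → s=92
LOAD_FAST i → push 4
LOAD_CONST → push 1
BINARY_OP + → 4 + 1 = 5
STORE_FAST i → i=5
LOAD_FAST i → push 5
LOAD_CONST → push 5
COMPARE_OP bool(<) → 5 vs 5 = False
POP_JUMP_IF_FALSE → pop False; jump
LOAD_FAST s → push 92
RETURN_VALUE → return 92.

92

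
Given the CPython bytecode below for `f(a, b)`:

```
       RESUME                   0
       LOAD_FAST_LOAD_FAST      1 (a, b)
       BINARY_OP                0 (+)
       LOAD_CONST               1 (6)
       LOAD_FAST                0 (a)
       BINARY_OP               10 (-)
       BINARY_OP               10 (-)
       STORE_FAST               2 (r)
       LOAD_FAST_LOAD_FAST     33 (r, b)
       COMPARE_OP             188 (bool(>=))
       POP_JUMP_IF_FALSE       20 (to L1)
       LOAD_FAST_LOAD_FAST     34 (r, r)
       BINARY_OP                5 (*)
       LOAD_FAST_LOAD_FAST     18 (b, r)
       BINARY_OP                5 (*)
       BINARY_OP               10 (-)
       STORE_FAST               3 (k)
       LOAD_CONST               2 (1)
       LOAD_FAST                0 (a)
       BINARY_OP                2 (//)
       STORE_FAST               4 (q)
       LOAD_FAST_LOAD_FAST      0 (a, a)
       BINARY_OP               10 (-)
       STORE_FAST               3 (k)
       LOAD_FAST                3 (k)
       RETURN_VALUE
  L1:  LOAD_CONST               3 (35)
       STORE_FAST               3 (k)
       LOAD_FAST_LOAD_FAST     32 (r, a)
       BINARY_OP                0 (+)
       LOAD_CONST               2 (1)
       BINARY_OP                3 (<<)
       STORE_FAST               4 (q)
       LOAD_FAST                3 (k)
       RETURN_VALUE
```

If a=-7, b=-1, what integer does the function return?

35

LOAD_FAST_LOAD_FAST a,b → push -7,-1. Stack: [-7, -1]
BINARY_OP + → -7 + -1 = -8. Stack: [-8]
LOAD_CONST → push 6. Stack: [-8, 6]
LOAD_FAST a → push -7. Stack: [-8, 6, -7]
BINARY_OP - → 6 - -7 = 13. Stack: [-8, 13]
BINARY_OP - → -8 - 13 = -21. Stack: [-21]
STORE_FAST r → r=-21. Stack: []
LOAD_FAST_LOAD_FAST r,b → push -21,-1. Stack: [-21, -1]
COMPARE_OP bool(>=) → -21 vs -1 = False. Stack: [False]
POP_JUMP_IF_FALSE → pop False; jump. Stack: []
LOAD_CONST → push 35. Stack: [35]
STORE_FAST k → k=35. Stack: []
LOAD_FAST_LOAD_FAST r,a → push -21,-7. Stack: [-21, -7]
BINARY_OP + → -21 + -7 = -28. Stack: [-28]
LOAD_CONST → push 1. Stack: [-28, 1]
BINARY_OP << → -28 << 1 = -56. Stack: [-56]
STORE_FAST q → q=-56. Stack: []
LOAD_FAST k → push 35. Stack: [35]
RETURN_VALUE → return 35.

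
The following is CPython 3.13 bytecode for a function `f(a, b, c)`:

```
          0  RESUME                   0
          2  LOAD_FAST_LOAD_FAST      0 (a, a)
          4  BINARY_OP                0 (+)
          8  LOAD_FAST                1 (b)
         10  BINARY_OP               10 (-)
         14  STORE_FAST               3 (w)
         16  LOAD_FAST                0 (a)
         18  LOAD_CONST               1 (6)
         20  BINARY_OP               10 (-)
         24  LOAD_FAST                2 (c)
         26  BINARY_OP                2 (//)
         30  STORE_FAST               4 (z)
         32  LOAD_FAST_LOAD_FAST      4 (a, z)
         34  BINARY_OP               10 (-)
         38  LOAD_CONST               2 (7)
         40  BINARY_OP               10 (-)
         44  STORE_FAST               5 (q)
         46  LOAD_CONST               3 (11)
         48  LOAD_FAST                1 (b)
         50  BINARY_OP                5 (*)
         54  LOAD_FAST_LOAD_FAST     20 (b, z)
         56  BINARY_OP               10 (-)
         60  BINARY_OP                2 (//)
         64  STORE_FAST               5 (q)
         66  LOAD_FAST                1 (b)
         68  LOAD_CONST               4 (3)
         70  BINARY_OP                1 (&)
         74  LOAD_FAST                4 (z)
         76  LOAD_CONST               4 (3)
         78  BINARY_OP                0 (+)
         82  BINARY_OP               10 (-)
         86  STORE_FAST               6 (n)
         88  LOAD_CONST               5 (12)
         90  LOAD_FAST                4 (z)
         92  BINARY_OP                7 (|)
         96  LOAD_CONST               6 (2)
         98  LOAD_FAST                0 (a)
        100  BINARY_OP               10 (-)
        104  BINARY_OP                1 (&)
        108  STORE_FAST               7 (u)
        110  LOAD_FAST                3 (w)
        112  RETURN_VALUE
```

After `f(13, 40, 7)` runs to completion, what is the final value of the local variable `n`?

LOAD_FAST_LOAD_FAST a,a → push 13,13. Stack: [13, 13]
BINARY_OP + → 13 + 13 = 26. Stack: [26]
LOAD_FAST b → push 40. Stack: [26, 40]
BINARY_OP - → 26 - 40 = -14. Stack: [-14]
STORE_FAST w → w=-14. Stack: []
LOAD_FAST a → push 13. Stack: [13]
LOAD_CONST → push 6. Stack: [13, 6]
BINARY_OP - → 13 - 6 = 7. Stack: [7]
LOAD_FAST c → push 7. Stack: [7, 7]
BINARY_OP // → 7 // 7 = 1. Stack: [1]
STORE_FAST z → z=1. Stack: []
LOAD_FAST_LOAD_FAST a,z → push 13,1. Stack: [13, 1]
BINARY_OP - → 13 - 1 = 12. Stack: [12]
LOAD_CONST → push 7. Stack: [12, 7]
BINARY_OP - → 12 - 7 = 5. Stack: [5]
STORE_FAST q → q=5. Stack: []
LOAD_CONST → push 11. Stack: [11]
LOAD_FAST b → push 40. Stack: [11, 40]
BINARY_OP * → 11 * 40 = 440. Stack: [440]
LOAD_FAST_LOAD_FAST b,z → push 40,1. Stack: [440, 40, 1]
BINARY_OP - → 40 - 1 = 39. Stack: [440, 39]
BINARY_OP // → 440 // 39 = 11. Stack: [11]
STORE_FAST q → q=11. Stack: []
LOAD_FAST b → push 40. Stack: [40]
LOAD_CONST → push 3. Stack: [40, 3]
BINARY_OP & → 40 & 3 = 0. Stack: [0]
LOAD_FAST z → push 1. Stack: [0, 1]
LOAD_CONST → push 3. Stack: [0, 1, 3]
BINARY_OP + → 1 + 3 = 4. Stack: [0, 4]
BINARY_OP - → 0 - 4 = -4. Stack: [-4]
STORE_FAST n → n=-4. Stack: []
LOAD_CONST → push 12. Stack: [12]
LOAD_FAST z → push 1. Stack: [12, 1]
BINARY_OP | → 12 | 1 = 13. Stack: [13]
LOAD_CONST → push 2. Stack: [13, 2]
LOAD_FAST a → push 13. Stack: [13, 2, 13]
BINARY_OP - → 2 - 13 = -11. Stack: [13, -11]
BINARY_OP & → 13 & -11 = 5. Stack: [5]
STORE_FAST u → u=5. Stack: []
LOAD_FAST w → push -14. Stack: [-14]
RETURN_VALUE → return -14.

-4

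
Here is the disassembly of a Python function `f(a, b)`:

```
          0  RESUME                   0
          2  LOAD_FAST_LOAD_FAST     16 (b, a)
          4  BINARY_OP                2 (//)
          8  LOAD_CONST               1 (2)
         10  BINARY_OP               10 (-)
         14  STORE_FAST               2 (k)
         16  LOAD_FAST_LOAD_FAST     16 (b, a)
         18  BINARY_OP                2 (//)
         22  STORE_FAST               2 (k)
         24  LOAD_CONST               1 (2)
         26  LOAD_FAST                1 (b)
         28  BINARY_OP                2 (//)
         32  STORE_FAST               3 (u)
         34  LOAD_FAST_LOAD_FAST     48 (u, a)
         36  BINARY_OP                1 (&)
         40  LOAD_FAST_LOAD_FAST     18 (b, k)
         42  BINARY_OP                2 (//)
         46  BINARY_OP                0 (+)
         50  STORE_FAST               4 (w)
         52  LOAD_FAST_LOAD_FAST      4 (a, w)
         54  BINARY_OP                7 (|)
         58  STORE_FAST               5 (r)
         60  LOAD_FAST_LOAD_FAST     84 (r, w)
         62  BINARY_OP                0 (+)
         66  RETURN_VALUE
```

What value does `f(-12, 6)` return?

-8

LOAD_FAST_LOAD_FAST b,a → push 6,-12. Stack: [6, -12]
BINARY_OP // → 6 // -12 = -1. Stack: [-1]
LOAD_CONST → push 2. Stack: [-1, 2]
BINARY_OP - → -1 - 2 = -3. Stack: [-3]
STORE_FAST k → k=-3. Stack: []
LOAD_FAST_LOAD_FAST b,a → push 6,-12. Stack: [6, -12]
BINARY_OP // → 6 // -12 = -1. Stack: [-1]
STORE_FAST k → k=-1. Stack: []
LOAD_CONST → push 2. Stack: [2]
LOAD_FAST b → push 6. Stack: [2, 6]
BINARY_OP // → 2 // 6 = 0. Stack: [0]
STORE_FAST u → u=0. Stack: []
LOAD_FAST_LOAD_FAST u,a → push 0,-12. Stack: [0, -12]
BINARY_OP & → 0 & -12 = 0. Stack: [0]
LOAD_FAST_LOAD_FAST b,k → push 6,-1. Stack: [0, 6, -1]
BINARY_OP // → 6 // -1 = -6. Stack: [0, -6]
BINARY_OP + → 0 + -6 = -6. Stack: [-6]
STORE_FAST w → w=-6. Stack: []
LOAD_FAST_LOAD_FAST a,w → push -12,-6. Stack: [-12, -6]
BINARY_OP | → -12 | -6 = -2. Stack: [-2]
STORE_FAST r → r=-2. Stack: []
LOAD_FAST_LOAD_FAST r,w → push -2,-6. Stack: [-2, -6]
BINARY_OP + → -2 + -6 = -8. Stack: [-8]
RETURN_VALUE → return -8.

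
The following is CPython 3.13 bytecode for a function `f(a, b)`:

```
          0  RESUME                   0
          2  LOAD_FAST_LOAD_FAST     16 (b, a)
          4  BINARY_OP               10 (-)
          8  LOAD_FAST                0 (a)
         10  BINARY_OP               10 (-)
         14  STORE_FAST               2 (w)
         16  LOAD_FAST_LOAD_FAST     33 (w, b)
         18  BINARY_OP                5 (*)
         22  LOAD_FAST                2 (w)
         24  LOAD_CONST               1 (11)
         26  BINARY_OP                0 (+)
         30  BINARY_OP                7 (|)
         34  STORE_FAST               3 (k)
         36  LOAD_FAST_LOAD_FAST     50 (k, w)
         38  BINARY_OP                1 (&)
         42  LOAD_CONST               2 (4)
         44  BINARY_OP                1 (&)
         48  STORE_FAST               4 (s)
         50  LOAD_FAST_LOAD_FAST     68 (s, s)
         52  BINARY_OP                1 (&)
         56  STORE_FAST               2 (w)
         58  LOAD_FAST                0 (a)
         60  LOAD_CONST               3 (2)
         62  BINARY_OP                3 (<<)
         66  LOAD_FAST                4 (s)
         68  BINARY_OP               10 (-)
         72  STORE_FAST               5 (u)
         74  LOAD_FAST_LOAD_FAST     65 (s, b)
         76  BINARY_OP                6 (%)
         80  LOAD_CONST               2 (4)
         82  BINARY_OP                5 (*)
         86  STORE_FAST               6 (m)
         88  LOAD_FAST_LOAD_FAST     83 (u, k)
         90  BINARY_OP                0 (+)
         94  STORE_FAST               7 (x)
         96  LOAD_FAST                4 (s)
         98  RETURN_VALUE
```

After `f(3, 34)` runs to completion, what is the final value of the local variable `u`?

LOAD_FAST_LOAD_FAST b,a → push 34,3. Stack: [34, 3]
BINARY_OP - → 34 - 3 = 31. Stack: [31]
LOAD_FAST a → push 3. Stack: [31, 3]
BINARY_OP - → 31 - 3 = 28. Stack: [28]
STORE_FAST w → w=28. Stack: []
LOAD_FAST_LOAD_FAST w,b → push 28,34. Stack: [28, 34]
BINARY_OP * → 28 * 34 = 952. Stack: [952]
LOAD_FAST w → push 28. Stack: [952, 28]
LOAD_CONST → push 11. Stack: [952, 28, 11]
BINARY_OP + → 28 + 11 = 39. Stack: [952, 39]
BINARY_OP | → 952 | 39 = 959. Stack: [959]
STORE_FAST k → k=959. Stack: []
LOAD_FAST_LOAD_FAST k,w → push 959,28. Stack: [959, 28]
BINARY_OP & → 959 & 28 = 28. Stack: [28]
LOAD_CONST → push 4. Stack: [28, 4]
BINARY_OP & → 28 & 4 = 4. Stack: [4]
STORE_FAST s → s=4. Stack: []
LOAD_FAST_LOAD_FAST s,s → push 4,4. Stack: [4, 4]
BINARY_OP & → 4 & 4 = 4. Stack: [4]
STORE_FAST w → w=4. Stack: []
LOAD_FAST a → push 3. Stack: [3]
LOAD_CONST → push 2. Stack: [3, 2]
BINARY_OP << → 3 << 2 = 12. Stack: [12]
LOAD_FAST s → push 4. Stack: [12, 4]
BINARY_OP - → 12 - 4 = 8. Stack: [8]
STORE_FAST u → u=8. Stack: []
LOAD_FAST_LOAD_FAST s,b → push 4,34. Stack: [4, 34]
BINARY_OP % → 4 % 34 = 4. Stack: [4]
LOAD_CONST → push 4. Stack: [4, 4]
BINARY_OP * → 4 * 4 = 16. Stack: [16]
STORE_FAST m → m=16. Stack: []
LOAD_FAST_LOAD_FAST u,k → push 8,959. Stack: [8, 959]
BINARY_OP + → 8 + 959 = 967. Stack: [967]
STORE_FAST x → x=967. Stack: []
LOAD_FAST s → push 4. Stack: [4]
RETURN_VALUE → return 4.

8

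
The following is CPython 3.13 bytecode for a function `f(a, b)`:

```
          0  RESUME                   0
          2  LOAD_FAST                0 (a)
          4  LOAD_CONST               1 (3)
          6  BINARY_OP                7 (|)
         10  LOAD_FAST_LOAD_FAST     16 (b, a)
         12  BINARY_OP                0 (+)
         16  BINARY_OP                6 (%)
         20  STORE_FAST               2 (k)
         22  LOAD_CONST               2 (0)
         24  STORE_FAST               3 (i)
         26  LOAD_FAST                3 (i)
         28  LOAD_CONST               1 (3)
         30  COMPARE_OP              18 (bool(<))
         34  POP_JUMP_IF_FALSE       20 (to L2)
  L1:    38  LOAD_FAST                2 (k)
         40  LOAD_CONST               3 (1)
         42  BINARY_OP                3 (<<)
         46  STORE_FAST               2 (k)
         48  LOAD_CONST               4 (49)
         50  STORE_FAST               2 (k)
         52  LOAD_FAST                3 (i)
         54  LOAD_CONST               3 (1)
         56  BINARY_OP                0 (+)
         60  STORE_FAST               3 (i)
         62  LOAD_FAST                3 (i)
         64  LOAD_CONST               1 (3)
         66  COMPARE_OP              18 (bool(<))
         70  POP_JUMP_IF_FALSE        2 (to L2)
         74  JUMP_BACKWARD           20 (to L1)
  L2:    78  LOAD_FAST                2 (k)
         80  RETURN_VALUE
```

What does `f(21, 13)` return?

LOAD_FAST a → push 21. Stack: [21]
LOAD_CONST → push 3. Stack: [21, 3]
BINARY_OP | → 21 | 3 = 23. Stack: [23]
LOAD_FAST_LOAD_FAST b,a → push 13,21. Stack: [23, 13, 21]
BINARY_OP + → 13 + 21 = 34. Stack: [23, 34]
BINARY_OP % → 23 % 34 = 23. Stack: [23]
STORE_FAST k → k=23. Stack: []
LOAD_CONST → push 0. Stack: [0]
STORE_FAST i → i=0. Stack: []
LOAD_FAST i → push 0. Stack: [0]
LOAD_CONST → push 3. Stack: [0, 3]
COMPARE_OP bool(<) → 0 vs 3 = True. Stack: [True]
POP_JUMP_IF_FALSE → pop True; no jump. Stack: []
LOAD_FAST k → push 23. Stack: [23]
LOAD_CONST → push 1. Stack: [23, 1]
BINARY_OP << → 23 << 1 = 46. Stack: [46]
STORE_FAST k → k=46. Stack: []
LOAD_CONST → push 49. Stack: [49]
STORE_FAST k → k=49. Stack: []
LOAD_FAST i → push 0. Stack: [0]
LOAD_CONST → push 1. Stack: [0, 1]
BINARY_OP + → 0 + 1 = 1. Stack: [1]
STORE_FAST i → i=1. Stack: []
LOAD_FAST i → push 1. Stack: [1]
LOAD_CONST → push 3. Stack: [1, 3]
COMPARE_OP bool(<) → 1 vs 3 = True. Stack: [True]
POP_JUMP_IF_FALSE → pop True; no jump. Stack: []
LOAD_FAST k → push 49. Stack: [49]
LOAD_CONST → push 1. Stack: [49, 1]
BINARY_OP << → 49 << 1 = 98. Stack: [98]
STORE_FAST k → k=98. Stack: []
LOAD_CONST → push 49. Stack: [49]
STORE_FAST k → k=49. Stack: []
LOAD_FAST i → push 1. Stack: [1]
LOAD_CONST → push 1. Stack: [1, 1]
BINARY_OP + → 1 + 1 = 2. Stack: [2]
STORE_FAST i → i=2. Stack: []
LOAD_FAST i → push 2. Stack: [2]
LOAD_CONST → push 3. Stack: [2, 3]
COMPARE_OP bool(<) → 2 vs 3 = True. Stack: [True]
POP_JUMP_IF_FALSE → pop True; no jump. Stack: []
LOAD_FAST k → push 49. Stack: [49]
LOAD_CONST → push 1. Stack: [49, 1]
BINARY_OP << → 49 << 1 = 98. Stack: [98]
STORE_FAST k → k=98. Stack: []
LOAD_CONST → push 49. Stack: [49]
STORE_FAST k → k=49. Stack: []
LOAD_FAST i → push 2. Stack: [2]
LOAD_CONST → push 1. Stack: [2, 1]
BINARY_OP + → 2 + 1 = 3. Stack: [3]
STORE_FAST i → i=3. Stack: []
LOAD_FAST i → push 3. Stack: [3]
LOAD_CONST → push 3. Stack: [3, 3]
COMPARE_OP bool(<) → 3 vs 3 = False. Stack: [False]
POP_JUMP_IF_FALSE → pop False; jump. Stack: []
LOAD_FAST k → push 49. Stack: [49]
RETURN_VALUE → return 49.

49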